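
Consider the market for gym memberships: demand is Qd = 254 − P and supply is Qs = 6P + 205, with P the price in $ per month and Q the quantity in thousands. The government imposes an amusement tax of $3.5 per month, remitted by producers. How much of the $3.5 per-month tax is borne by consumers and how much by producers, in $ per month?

Consumers bear $3 per month; producers bear $0.5 per month.

Without the tax, 254 − P = 6P + 205 gives 7P = 49, so P* = $7 and Q* = 247.
With the tax collected from producers, supply shifts: Qs = 6(P − 3.5) + 205.
New equilibrium: consumers pay $10, producers receive $6.5, Q = 244. (Wedge: Pb − Ps = 3.5.)
Burden on consumers: $3; on producers: $0.5. (They sum to $3.5.)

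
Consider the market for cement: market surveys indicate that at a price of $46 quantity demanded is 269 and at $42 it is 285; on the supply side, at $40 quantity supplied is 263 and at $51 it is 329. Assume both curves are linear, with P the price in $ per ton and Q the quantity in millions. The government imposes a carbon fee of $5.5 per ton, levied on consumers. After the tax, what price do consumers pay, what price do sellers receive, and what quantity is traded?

Consumers pay $46.3; sellers receive $40.8; quantity = 267.8.

Demand slope: (285 − 269)/(42 − 46) = -4, so Qd = 453 − 4P.
Supply slope: (329 − 263)/(51 − 40) = 6, so Qs = 6P + 23.
Before the tax: set 453 − 4P = 6P + 23 → P* = $43, Q* = 281.
With the tax collected from consumers, demand (in seller-price terms) shifts: Qd = 453 − 4(P + 5.5).
New equilibrium: consumers pay $46.3, sellers receive $40.8, Q = 267.8. (Wedge: Pb − Ps = 5.5.)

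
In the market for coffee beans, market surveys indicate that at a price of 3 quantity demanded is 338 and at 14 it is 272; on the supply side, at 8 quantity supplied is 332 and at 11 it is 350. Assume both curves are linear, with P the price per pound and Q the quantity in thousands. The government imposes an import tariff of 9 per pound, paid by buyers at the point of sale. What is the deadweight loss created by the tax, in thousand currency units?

Demand slope: (272 − 338)/(14 − 3) = -6, so Qd = 356 − 6P.
Supply slope: (350 − 332)/(11 − 8) = 6, so Qs = 6P + 284.
Without the tax, 356 − 6P = 6P + 284 gives 12P = 72, so P* = 6 and Q* = 320.
With the tax collected from buyers, demand (in seller-price terms) shifts: Qd = 356 − 6(P + 9).
Solving gives Q = 293 with buyers paying 10.5 and producers receiving 1.5 (the 9 wedge).
Quantity falls by |ΔQ| = |320 − 293| = 27.
DWL = ½ · t · |ΔQ| = ½ · 9 · 27 = 121.5.

Deadweight loss = 121.5 thousand.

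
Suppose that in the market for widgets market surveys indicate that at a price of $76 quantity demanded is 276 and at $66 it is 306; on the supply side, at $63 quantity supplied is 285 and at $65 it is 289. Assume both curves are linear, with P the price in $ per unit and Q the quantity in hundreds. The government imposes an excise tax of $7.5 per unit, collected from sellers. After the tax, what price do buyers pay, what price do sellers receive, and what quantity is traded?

Demand slope: (306 − 276)/(66 − 76) = -3, so Qd = 504 − 3P.
Supply slope: (289 − 285)/(65 − 63) = 2, so Qs = 2P + 159.
Without the tax, 504 − 3P = 2P + 159 gives 5P = 345, so P* = $69 and Q* = 297.
With the tax collected from sellers, supply shifts: Qs = 2(P − 7.5) + 159.
Solving gives Q = 288 with buyers paying $72 and sellers receiving $64.5 (the $7.5 wedge).

Buyers pay $72; sellers receive $64.5; quantity = 288.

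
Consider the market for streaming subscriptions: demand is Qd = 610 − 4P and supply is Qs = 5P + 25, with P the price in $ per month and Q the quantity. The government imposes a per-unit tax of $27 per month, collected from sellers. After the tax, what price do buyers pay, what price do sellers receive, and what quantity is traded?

Without the tax, 610 − 4P = 5P + 25 gives 9P = 585, so P* = $65 and Q* = 350.
With the tax collected from sellers, supply shifts: Qs = 5(P − 27) + 25.
New equilibrium: buyers pay $80, sellers receive $53, Q = 290. (Wedge: Pb − Ps = 27.)

Buyers pay $80; sellers receive $53; quantity = 290.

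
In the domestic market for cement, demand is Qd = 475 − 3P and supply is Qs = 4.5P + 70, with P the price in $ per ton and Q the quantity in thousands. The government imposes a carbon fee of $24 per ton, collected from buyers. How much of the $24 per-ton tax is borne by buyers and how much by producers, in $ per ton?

Buyers bear $14.4 per ton; producers bear $9.6 per ton.

Without the tax, 475 − 3P = 4.5P + 70 gives 7.5P = 405, so P* = $54 and Q* = 313.
With the tax collected from buyers, demand (in seller-price terms) shifts: Qd = 475 − 3(P + 24).
Solving gives Q = 269.8 with buyers paying $68.4 and producers receiving $44.4 (the $24 wedge).
Burden on buyers: $14.4; on producers: $9.6. (They sum to $24.)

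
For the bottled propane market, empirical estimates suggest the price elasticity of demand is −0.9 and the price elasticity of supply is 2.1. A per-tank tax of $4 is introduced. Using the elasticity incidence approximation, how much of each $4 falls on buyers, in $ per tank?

Incidence ratio: buyers' share ≈ εs / (εs + |εd|) = 2.1 / (2.1 + 0.9) = 0.7.
So buyers bear ≈ 0.7 × $4 = $2.8; sellers bear $1.2.

Buyers bear ≈ $2.8 per tank.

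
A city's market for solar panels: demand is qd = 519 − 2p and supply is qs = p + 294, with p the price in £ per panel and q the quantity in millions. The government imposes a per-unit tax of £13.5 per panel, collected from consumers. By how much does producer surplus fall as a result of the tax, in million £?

Producer surplus falls by £3280.5 million.

Without the tax, 519 − 2p = p + 294 gives 3p = 225, so p* = £75 and q* = 369.
With the tax collected from consumers, demand (in seller-price terms) shifts: qd = 519 − 2(p + 13.5).
Solving gives q = 360 with consumers paying £79.5 and suppliers receiving £66 (the £13.5 wedge).
ΔPS is the trapezoid between Q = 360 and Q = 369 of height £9: ½ · (369 + 360) · 9 = £3280.5.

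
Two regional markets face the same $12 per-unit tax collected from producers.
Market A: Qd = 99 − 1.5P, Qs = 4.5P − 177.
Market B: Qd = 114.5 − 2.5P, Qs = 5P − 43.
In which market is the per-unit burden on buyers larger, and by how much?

Market A: pre-tax P* = $46, Q* = 30; post-tax Q = 16.5; per-unit burden on buyers = $9.
Market B: pre-tax P* = $21, Q* = 62; post-tax Q = 42; per-unit burden on buyers = $8.
Difference: $9 vs $8 → market A is larger by $1.

Market A, by $1.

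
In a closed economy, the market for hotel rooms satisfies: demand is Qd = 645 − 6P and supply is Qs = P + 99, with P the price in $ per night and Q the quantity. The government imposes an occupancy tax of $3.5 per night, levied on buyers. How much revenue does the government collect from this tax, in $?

Tax revenue = $609.

Without the tax, 645 − 6P = P + 99 gives 7P = 546, so P* = $78 and Q* = 177.
With the tax collected from buyers, demand (in seller-price terms) shifts: Qd = 645 − 6(P + 3.5).
New equilibrium: buyers pay $78.5, sellers receive $75, Q = 174. (Wedge: Pb − Ps = 3.5.)
Revenue = t · Q = 3.5 · 174 = $609.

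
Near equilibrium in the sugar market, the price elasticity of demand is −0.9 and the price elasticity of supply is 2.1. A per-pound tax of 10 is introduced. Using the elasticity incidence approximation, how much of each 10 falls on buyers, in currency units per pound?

Buyers bear ≈ 7 per pound.

Incidence ratio: buyers' share ≈ εs / (εs + |εd|) = 2.1 / (2.1 + 0.9) = 0.7.
So buyers bear ≈ 0.7 × 10 = 7; suppliers bear 3.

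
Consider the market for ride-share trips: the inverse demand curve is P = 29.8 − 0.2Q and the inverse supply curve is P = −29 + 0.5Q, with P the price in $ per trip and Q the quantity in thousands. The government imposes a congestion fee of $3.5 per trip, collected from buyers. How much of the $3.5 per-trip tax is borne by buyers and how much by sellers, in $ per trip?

Buyers bear $1 per trip; sellers bear $2.5 per trip.

Rewrite in direct form: Qd = 149 − 5P and Qs = 2P + 58.
Without the tax, 149 − 5P = 2P + 58 gives 7P = 91, so P* = $13 and Q* = 84.
With the tax collected from buyers, demand (in seller-price terms) shifts: Qd = 149 − 5(P + 3.5).
Solving gives Q = 79 with buyers paying $14 and sellers receiving $10.5 (the $3.5 wedge).
Burden on buyers: $1; on sellers: $2.5. (They sum to $3.5.)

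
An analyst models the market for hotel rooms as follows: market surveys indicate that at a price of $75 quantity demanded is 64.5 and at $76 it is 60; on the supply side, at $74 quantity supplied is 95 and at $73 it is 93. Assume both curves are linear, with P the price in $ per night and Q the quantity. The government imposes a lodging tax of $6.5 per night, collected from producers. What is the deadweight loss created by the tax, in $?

Demand slope: (60 − 64.5)/(76 − 75) = -4.5, so Qd = 402 − 4.5P.
Supply slope: (93 − 95)/(73 − 74) = 2, so Qs = 2P − 53.
Before the tax: set 402 − 4.5P = 2P − 53 → P* = $70, Q* = 87.
With the tax collected from producers, supply shifts: Qs = 2(P − 6.5) − 53.
Solving gives Q = 78 with buyers paying $72 and producers receiving $65.5 (the $6.5 wedge).
Quantity falls by |ΔQ| = |87 − 78| = 9.
DWL = ½ · t · |ΔQ| = ½ · 6.5 · 9 = $29.25.

Deadweight loss = $29.25.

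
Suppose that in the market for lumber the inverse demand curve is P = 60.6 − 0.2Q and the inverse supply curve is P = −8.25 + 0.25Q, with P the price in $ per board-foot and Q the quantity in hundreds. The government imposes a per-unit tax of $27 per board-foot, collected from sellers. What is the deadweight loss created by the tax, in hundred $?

Deadweight loss = $810 hundred.

Rewrite in direct form: Qd = 303 − 5P and Qs = 4P + 33.
Before the tax: set 303 − 5P = 4P + 33 → P* = $30, Q* = 153.
With the tax collected from sellers, supply shifts: Qs = 4(P − 27) + 33.
New equilibrium: consumers pay $42, sellers receive $15, Q = 93. (Wedge: Pb − Ps = 27.)
Quantity falls by |ΔQ| = |153 − 93| = 60.
DWL = ½ · t · |ΔQ| = ½ · 27 · 60 = $810.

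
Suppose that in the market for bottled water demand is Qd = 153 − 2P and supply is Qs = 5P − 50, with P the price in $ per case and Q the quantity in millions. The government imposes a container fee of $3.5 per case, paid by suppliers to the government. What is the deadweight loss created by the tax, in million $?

Deadweight loss = $8.75 million.

Before the tax: set 153 − 2P = 5P − 50 → P* = $29, Q* = 95.
With the tax collected from suppliers, supply shifts: Qs = 5(P − 3.5) − 50.
New equilibrium: buyers pay $31.5, suppliers receive $28, Q = 90. (Wedge: Pb − Ps = 3.5.)
Quantity falls by |ΔQ| = |95 − 90| = 5.
DWL = ½ · t · |ΔQ| = ½ · 3.5 · 5 = $8.75.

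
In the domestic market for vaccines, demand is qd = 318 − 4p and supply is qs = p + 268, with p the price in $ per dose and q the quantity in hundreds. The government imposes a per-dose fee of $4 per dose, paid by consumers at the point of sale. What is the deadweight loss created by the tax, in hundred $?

Deadweight loss = $6.4 hundred.

Before the tax: set 318 − 4p = p + 268 → p* = $10, q* = 278.
With the tax collected from consumers, demand (in seller-price terms) shifts: qd = 318 − 4(p + 4).
Solving gives q = 274.8 with consumers paying $10.8 and sellers receiving $6.8 (the $4 wedge).
Quantity falls by |ΔQ| = |278 − 274.8| = 3.2.
DWL = ½ · t · |ΔQ| = ½ · 4 · 3.2 = $6.4.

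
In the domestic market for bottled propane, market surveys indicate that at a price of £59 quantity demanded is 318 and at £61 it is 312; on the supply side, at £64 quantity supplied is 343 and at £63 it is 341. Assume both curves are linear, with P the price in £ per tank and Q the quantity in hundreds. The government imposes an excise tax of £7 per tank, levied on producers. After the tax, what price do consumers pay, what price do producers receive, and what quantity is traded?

Consumers pay £58.8; producers receive £51.8; quantity = 318.6.

Demand slope: (312 − 318)/(61 − 59) = -3, so Qd = 495 − 3P.
Supply slope: (341 − 343)/(63 − 64) = 2, so Qs = 2P + 215.
Without the tax, 495 − 3P = 2P + 215 gives 5P = 280, so P* = £56 and Q* = 327.
With the tax collected from producers, supply shifts: Qs = 2(P − 7) + 215.
Solving gives Q = 318.6 with consumers paying £58.8 and producers receiving £51.8 (the £7 wedge).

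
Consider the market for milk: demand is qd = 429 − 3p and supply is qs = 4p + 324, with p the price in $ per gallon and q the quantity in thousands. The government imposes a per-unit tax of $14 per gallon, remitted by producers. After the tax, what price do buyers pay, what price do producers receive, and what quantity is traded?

Before the tax: set 429 − 3p = 4p + 324 → p* = $15, q* = 384.
With the tax collected from producers, supply shifts: qs = 4(p − 14) + 324.
Solving gives q = 360 with buyers paying $23 and producers receiving $9 (the $14 wedge).
The less price-elastic side of the market bears the larger share of a per-unit tax.

Buyers pay $23; producers receive $9; quantity = 360.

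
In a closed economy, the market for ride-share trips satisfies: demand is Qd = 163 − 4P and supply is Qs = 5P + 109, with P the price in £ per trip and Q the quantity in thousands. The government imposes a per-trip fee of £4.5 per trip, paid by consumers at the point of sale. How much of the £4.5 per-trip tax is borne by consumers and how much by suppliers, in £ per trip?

Consumers bear £2.5 per trip; suppliers bear £2 per trip.

Before the tax: set 163 − 4P = 5P + 109 → P* = £6, Q* = 139.
With the tax collected from consumers, demand (in seller-price terms) shifts: Qd = 163 − 4(P + 4.5).
New equilibrium: consumers pay £8.5, suppliers receive £4, Q = 129. (Wedge: Pb − Ps = 4.5.)
Burden on consumers: £2.5; on suppliers: £2. (They sum to £4.5.)
The less price-elastic side of the market bears the larger share of a per-unit tax.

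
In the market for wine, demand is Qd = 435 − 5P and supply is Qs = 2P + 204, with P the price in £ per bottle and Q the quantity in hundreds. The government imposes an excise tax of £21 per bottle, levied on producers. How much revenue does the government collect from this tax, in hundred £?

Tax revenue = £5040 hundred.

Without the tax, 435 − 5P = 2P + 204 gives 7P = 231, so P* = £33 and Q* = 270.
With the tax collected from producers, supply shifts: Qs = 2(P − 21) + 204.
Solving gives Q = 240 with buyers paying £39 and producers receiving £18 (the £21 wedge).
Revenue = t · Q = 21 · 240 = £5040.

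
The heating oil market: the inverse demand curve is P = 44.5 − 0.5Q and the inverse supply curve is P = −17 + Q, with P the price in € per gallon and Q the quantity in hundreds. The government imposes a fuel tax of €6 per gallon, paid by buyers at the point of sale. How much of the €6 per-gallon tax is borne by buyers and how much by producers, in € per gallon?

Rewrite in direct form: Qd = 89 − 2P and Qs = P + 17.
Before the tax: set 89 − 2P = P + 17 → P* = €24, Q* = 41.
With the tax collected from buyers, demand (in seller-price terms) shifts: Qd = 89 − 2(P + 6).
Solving gives Q = 37 with buyers paying €26 and producers receiving €20 (the €6 wedge).
Burden on buyers: €2; on producers: €4. (They sum to €6.)

Buyers bear €2 per gallon; producers bear €4 per gallon.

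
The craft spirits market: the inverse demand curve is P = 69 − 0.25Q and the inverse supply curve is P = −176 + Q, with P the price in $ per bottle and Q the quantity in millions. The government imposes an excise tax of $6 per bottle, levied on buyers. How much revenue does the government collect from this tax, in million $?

Tax revenue = $1147.2 million.

Rewrite in direct form: Qd = 276 − 4P and Qs = P + 176.
Without the tax, 276 − 4P = P + 176 gives 5P = 100, so P* = $20 and Q* = 196.
With the tax collected from buyers, demand (in seller-price terms) shifts: Qd = 276 − 4(P + 6).
New equilibrium: buyers pay $21.2, producers receive $15.2, Q = 191.2. (Wedge: Pb − Ps = 6.)
Revenue = t · Q = 6 · 191.2 = $1147.2.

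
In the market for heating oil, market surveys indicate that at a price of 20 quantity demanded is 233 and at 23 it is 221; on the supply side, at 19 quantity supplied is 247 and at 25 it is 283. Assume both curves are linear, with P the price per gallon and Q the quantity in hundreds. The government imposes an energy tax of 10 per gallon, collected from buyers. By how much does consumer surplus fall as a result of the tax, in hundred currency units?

Consumer surplus falls by 1374 hundred.

Demand slope: (221 − 233)/(23 − 20) = -4, so Qd = 313 − 4P.
Supply slope: (283 − 247)/(25 − 19) = 6, so Qs = 6P + 133.
Before the tax: set 313 − 4P = 6P + 133 → P* = 18, Q* = 241.
With the tax collected from buyers, demand (in seller-price terms) shifts: Qd = 313 − 4(P + 10).
Solving gives Q = 217 with buyers paying 24 and sellers receiving 14 (the 10 wedge).
ΔCS is the trapezoid between Q = 217 and Q = 241 of height 6: ½ · (241 + 217) · 6 = 1374.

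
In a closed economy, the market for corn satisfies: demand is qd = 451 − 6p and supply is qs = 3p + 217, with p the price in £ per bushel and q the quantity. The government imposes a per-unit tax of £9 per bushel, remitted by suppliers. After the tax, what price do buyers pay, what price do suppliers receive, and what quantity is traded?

Buyers pay £29; suppliers receive £20; quantity = 277.

Without the tax, 451 − 6p = 3p + 217 gives 9p = 234, so p* = £26 and q* = 295.
With the tax collected from suppliers, supply shifts: qs = 3(p − 9) + 217.
New equilibrium: buyers pay £29, suppliers receive £20, q = 277. (Wedge: pb − ps = 9.)
The less price-elastic side of the market bears the larger share of a per-unit tax.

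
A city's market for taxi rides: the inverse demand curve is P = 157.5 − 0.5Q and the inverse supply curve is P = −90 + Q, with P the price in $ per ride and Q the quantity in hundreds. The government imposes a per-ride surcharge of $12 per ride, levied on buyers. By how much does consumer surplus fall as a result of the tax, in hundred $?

Consumer surplus falls by $644 hundred.

Inverting to Q(P) form: Qd = 315 − 2P; Qs = P + 90.
Before the tax: set 315 − 2P = P + 90 → P* = $75, Q* = 165.
With the tax collected from buyers, demand (in seller-price terms) shifts: Qd = 315 − 2(P + 12).
New equilibrium: buyers pay $79, suppliers receive $67, Q = 157. (Wedge: Pb − Ps = 12.)
ΔCS is the trapezoid between Q = 157 and Q = 165 of height $4: ½ · (165 + 157) · 4 = $644.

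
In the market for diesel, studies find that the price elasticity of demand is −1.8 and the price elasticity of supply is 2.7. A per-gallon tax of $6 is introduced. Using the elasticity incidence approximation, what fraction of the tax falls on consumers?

Incidence ratio: consumers' share ≈ εs / (εs + |εd|) = 2.7 / (2.7 + 1.8) = 0.6.
Supply is the more elastic side, so consumers bear the larger share.

Consumers' share ≈ 0.6.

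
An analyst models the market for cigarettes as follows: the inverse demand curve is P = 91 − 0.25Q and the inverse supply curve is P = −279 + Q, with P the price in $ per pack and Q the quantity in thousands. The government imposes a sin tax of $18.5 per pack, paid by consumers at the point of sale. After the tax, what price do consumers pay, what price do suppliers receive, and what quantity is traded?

Inverting to Q(P) form: Qd = 364 − 4P; Qs = P + 279.
Without the tax, 364 − 4P = P + 279 gives 5P = 85, so P* = $17 and Q* = 296.
With the tax collected from consumers, demand (in seller-price terms) shifts: Qd = 364 − 4(P + 18.5).
Solving gives Q = 281.2 with consumers paying $20.7 and suppliers receiving $2.2 (the $18.5 wedge).

Consumers pay $20.7; suppliers receive $2.2; quantity = 281.2.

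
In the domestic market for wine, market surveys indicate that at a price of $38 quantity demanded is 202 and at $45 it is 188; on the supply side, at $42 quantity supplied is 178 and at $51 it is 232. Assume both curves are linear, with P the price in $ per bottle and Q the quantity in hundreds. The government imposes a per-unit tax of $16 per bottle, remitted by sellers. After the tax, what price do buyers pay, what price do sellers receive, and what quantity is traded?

Buyers pay $56; sellers receive $40; quantity = 166.

Demand slope: (188 − 202)/(45 − 38) = -2, so Qd = 278 − 2P.
Supply slope: (232 − 178)/(51 − 42) = 6, so Qs = 6P − 74.
Before the tax: set 278 − 2P = 6P − 74 → P* = $44, Q* = 190.
With the tax collected from sellers, supply shifts: Qs = 6(P − 16) − 74.
New equilibrium: buyers pay $56, sellers receive $40, Q = 166. (Wedge: Pb − Ps = 16.)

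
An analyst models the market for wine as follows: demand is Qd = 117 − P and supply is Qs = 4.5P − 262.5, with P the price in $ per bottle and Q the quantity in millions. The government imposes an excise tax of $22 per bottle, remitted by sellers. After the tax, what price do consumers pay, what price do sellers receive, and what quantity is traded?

Without the tax, 117 − P = 4.5P − 262.5 gives 5.5P = 379.5, so P* = $69 and Q* = 48.
With the tax collected from sellers, supply shifts: Qs = 4.5(P − 22) − 262.5.
Solving gives Q = 30 with consumers paying $87 and sellers receiving $65 (the $22 wedge).
The less price-elastic side of the market bears the larger share of a per-unit tax.

Consumers pay $87; sellers receive $65; quantity = 30.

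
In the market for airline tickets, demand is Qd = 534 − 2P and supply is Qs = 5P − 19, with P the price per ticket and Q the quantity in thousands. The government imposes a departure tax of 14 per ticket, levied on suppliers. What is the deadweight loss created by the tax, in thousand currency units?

Before the tax: set 534 − 2P = 5P − 19 → P* = 79, Q* = 376.
With the tax collected from suppliers, supply shifts: Qs = 5(P − 14) − 19.
New equilibrium: buyers pay 89, suppliers receive 75, Q = 356. (Wedge: Pb − Ps = 14.)
Quantity falls by |ΔQ| = |376 − 356| = 20.
DWL = ½ · t · |ΔQ| = ½ · 14 · 20 = 140.

Deadweight loss = 140 thousand.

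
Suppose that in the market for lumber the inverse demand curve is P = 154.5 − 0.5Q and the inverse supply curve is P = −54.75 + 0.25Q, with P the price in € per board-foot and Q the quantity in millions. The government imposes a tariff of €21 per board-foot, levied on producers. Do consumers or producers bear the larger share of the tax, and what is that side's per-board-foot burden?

Consumers bear the larger share: €14 per board-foot.

Rewrite in direct form: Qd = 309 − 2P and Qs = 4P + 219.
Without the tax, 309 − 2P = 4P + 219 gives 6P = 90, so P* = €15 and Q* = 279.
With the tax collected from producers, supply shifts: Qs = 4(P − 21) + 219.
Solving gives Q = 251 with consumers paying €29 and producers receiving €8 (the €21 wedge).
Per-board-foot burden: consumers €14, producers €7.
Consumers take the larger share because demand is less price-elastic here (demand slope 2 vs supply slope 4).
The less price-elastic side of the market bears the larger share of a per-unit tax.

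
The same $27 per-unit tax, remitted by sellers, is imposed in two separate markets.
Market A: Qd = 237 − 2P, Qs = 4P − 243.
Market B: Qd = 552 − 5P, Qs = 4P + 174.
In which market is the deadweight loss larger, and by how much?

Market A: pre-tax P* = $80, Q* = 77; post-tax Q = 41; deadweight loss = $486.
Market B: pre-tax P* = $42, Q* = 342; post-tax Q = 282; deadweight loss = $810.
Difference: $486 vs $810 → market B is larger by $324.

Market B, by $324.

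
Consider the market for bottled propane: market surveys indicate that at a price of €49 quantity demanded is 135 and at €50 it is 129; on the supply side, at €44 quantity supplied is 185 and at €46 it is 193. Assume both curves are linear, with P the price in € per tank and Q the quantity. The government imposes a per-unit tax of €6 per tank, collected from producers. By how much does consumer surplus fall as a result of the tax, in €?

Demand slope: (129 − 135)/(50 − 49) = -6, so Qd = 429 − 6P.
Supply slope: (193 − 185)/(46 − 44) = 4, so Qs = 4P + 9.
Before the tax: set 429 − 6P = 4P + 9 → P* = €42, Q* = 177.
With the tax collected from producers, supply shifts: Qs = 4(P − 6) + 9.
Solving gives Q = 162.6 with buyers paying €44.4 and producers receiving €38.4 (the €6 wedge).
ΔCS is the trapezoid between Q = 162.6 and Q = 177 of height €2.4: ½ · (177 + 162.6) · 2.4 = €407.52.

Consumer surplus falls by €407.52.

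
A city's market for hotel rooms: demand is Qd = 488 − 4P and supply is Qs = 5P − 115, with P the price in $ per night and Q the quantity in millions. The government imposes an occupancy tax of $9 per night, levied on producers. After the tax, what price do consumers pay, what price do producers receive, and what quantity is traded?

Consumers pay $72; producers receive $63; quantity = 200.

Without the tax, 488 − 4P = 5P − 115 gives 9P = 603, so P* = $67 and Q* = 220.
With the tax collected from producers, supply shifts: Qs = 5(P − 9) − 115.
New equilibrium: consumers pay $72, producers receive $63, Q = 200. (Wedge: Pb − Ps = 9.)
The less price-elastic side of the market bears the larger share of a per-unit tax.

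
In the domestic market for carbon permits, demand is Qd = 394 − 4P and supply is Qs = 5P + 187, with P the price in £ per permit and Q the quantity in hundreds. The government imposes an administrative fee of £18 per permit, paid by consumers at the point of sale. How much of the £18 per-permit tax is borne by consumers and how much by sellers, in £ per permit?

Consumers bear £10 per permit; sellers bear £8 per permit.

Before the tax: set 394 − 4P = 5P + 187 → P* = £23, Q* = 302.
With the tax collected from consumers, demand (in seller-price terms) shifts: Qd = 394 − 4(P + 18).
New equilibrium: consumers pay £33, sellers receive £15, Q = 262. (Wedge: Pb − Ps = 18.)
Burden on consumers: £10; on sellers: £8. (They sum to £18.)
The less price-elastic side of the market bears the larger share of a per-unit tax.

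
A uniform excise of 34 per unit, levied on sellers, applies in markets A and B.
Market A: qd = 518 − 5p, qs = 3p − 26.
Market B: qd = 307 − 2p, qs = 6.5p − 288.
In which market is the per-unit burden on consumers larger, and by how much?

Market A: pre-tax p* = 68, q* = 178; post-tax q = 114.25; per-unit burden on consumers = 12.75.
Market B: pre-tax p* = 70, q* = 167; post-tax q = 115; per-unit burden on consumers = 26.
Difference: 12.75 vs 26 → market B is larger by 13.25.

Market B, by 13.25.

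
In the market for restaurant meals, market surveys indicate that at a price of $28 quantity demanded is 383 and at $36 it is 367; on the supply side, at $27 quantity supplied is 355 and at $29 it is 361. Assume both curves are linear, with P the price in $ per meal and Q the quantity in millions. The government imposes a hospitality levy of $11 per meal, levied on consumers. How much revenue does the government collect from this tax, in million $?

Tax revenue = $3957.8 million.

Demand slope: (367 − 383)/(36 − 28) = -2, so Qd = 439 − 2P.
Supply slope: (361 − 355)/(29 − 27) = 3, so Qs = 3P + 274.
Without the tax, 439 − 2P = 3P + 274 gives 5P = 165, so P* = $33 and Q* = 373.
With the tax collected from consumers, demand (in seller-price terms) shifts: Qd = 439 − 2(P + 11).
Solving gives Q = 359.8 with consumers paying $39.6 and suppliers receiving $28.6 (the $11 wedge).
Revenue = t · Q = 11 · 359.8 = $3957.8.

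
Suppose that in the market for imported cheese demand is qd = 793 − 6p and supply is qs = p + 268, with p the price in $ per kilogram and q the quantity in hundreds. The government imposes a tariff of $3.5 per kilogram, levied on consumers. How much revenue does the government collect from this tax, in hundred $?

Before the tax: set 793 − 6p = p + 268 → p* = $75, q* = 343.
With the tax collected from consumers, demand (in seller-price terms) shifts: qd = 793 − 6(p + 3.5).
New equilibrium: consumers pay $75.5, producers receive $72, q = 340. (Wedge: pb − ps = 3.5.)
Revenue = t · Q = 3.5 · 340 = $1190.

Tax revenue = $1190 hundred.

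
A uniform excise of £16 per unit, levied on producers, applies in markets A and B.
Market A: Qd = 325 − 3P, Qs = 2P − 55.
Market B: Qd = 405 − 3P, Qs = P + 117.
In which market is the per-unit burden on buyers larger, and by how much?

Market A, by £2.4.

Market A: pre-tax P* = £76, Q* = 97; post-tax Q = 77.8; per-unit burden on buyers = £6.4.
Market B: pre-tax P* = £72, Q* = 189; post-tax Q = 177; per-unit burden on buyers = £4.
Difference: £6.4 vs £4 → market A is larger by £2.4.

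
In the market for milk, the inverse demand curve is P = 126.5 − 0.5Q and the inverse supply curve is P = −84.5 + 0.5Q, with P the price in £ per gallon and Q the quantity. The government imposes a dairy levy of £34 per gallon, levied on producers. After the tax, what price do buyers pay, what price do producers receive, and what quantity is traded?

Buyers pay £38; producers receive £4; quantity = 177.

Rewrite in direct form: Qd = 253 − 2P and Qs = 2P + 169.
Before the tax: set 253 − 2P = 2P + 169 → P* = £21, Q* = 211.
With the tax collected from producers, supply shifts: Qs = 2(P − 34) + 169.
New equilibrium: buyers pay £38, producers receive £4, Q = 177. (Wedge: Pb − Ps = 34.)
The less price-elastic side of the market bears the larger share of a per-unit tax.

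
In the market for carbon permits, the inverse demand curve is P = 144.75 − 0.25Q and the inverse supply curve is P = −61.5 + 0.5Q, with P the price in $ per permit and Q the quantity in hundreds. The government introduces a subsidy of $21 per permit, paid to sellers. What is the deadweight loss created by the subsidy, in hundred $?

Deadweight loss = $294 hundred.

Inverting to Q(P) form: Qd = 579 − 4P; Qs = 2P + 123.
Before the subsidy: set 579 − 4P = 2P + 123 → P* = $76, Q* = 275.
With a per-unit subsidy paid to sellers, each receives P + 21 per unit sold, so supply becomes Qs = 2(P + 21) + 123.
Solving gives Q = 303 with buyers paying $69 and sellers receiving $90 (the $21 wedge).
Quantity rises by |ΔQ| = |275 − 303| = 28.
DWL = ½ · t · |ΔQ| = ½ · 21 · 28 = $294.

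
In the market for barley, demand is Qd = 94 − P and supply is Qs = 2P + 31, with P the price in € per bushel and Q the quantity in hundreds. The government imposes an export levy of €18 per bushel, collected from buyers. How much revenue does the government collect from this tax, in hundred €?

Before the tax: set 94 − P = 2P + 31 → P* = €21, Q* = 73.
With the tax collected from buyers, demand (in seller-price terms) shifts: Qd = 94 − (P + 18).
New equilibrium: buyers pay €33, sellers receive €15, Q = 61. (Wedge: Pb − Ps = 18.)
Revenue = t · Q = 18 · 61 = €1098.

Tax revenue = €1098 hundred.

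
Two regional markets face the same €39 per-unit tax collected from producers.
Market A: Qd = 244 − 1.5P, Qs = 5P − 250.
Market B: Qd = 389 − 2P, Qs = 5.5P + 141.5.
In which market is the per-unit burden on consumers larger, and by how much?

Market A: pre-tax P* = €76, Q* = 130; post-tax Q = 85; per-unit burden on consumers = €30.
Market B: pre-tax P* = €33, Q* = 323; post-tax Q = 265.8; per-unit burden on consumers = €28.6.
Difference: €30 vs €28.6 → market A is larger by €1.4.

Market A, by €1.4.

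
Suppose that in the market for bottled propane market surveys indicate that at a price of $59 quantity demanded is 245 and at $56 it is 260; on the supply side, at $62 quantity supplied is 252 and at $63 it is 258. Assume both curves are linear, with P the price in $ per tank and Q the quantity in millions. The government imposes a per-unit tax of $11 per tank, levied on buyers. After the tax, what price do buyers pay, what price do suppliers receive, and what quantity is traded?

Buyers pay $66; suppliers receive $55; quantity = 210.

Demand slope: (260 − 245)/(56 − 59) = -5, so Qd = 540 − 5P.
Supply slope: (258 − 252)/(63 − 62) = 6, so Qs = 6P − 120.
Without the tax, 540 − 5P = 6P − 120 gives 11P = 660, so P* = $60 and Q* = 240.
With the tax collected from buyers, demand (in seller-price terms) shifts: Qd = 540 − 5(P + 11).
New equilibrium: buyers pay $66, suppliers receive $55, Q = 210. (Wedge: Pb − Ps = 11.)
The less price-elastic side of the market bears the larger share of a per-unit tax.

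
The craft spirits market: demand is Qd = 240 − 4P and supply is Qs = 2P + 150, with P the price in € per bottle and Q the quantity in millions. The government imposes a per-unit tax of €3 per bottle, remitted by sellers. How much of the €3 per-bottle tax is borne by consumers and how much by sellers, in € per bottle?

Without the tax, 240 − 4P = 2P + 150 gives 6P = 90, so P* = €15 and Q* = 180.
With the tax collected from sellers, supply shifts: Qs = 2(P − 3) + 150.
New equilibrium: consumers pay €16, sellers receive €13, Q = 176. (Wedge: Pb − Ps = 3.)
Burden on consumers: €1; on sellers: €2. (They sum to €3.)
The less price-elastic side of the market bears the larger share of a per-unit tax.

Consumers bear €1 per bottle; sellers bear €2 per bottle.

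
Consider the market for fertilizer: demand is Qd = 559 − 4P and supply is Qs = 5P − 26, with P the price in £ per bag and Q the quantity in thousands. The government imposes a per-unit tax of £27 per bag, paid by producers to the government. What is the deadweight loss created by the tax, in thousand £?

Deadweight loss = £810 thousand.

Without the tax, 559 − 4P = 5P − 26 gives 9P = 585, so P* = £65 and Q* = 299.
With the tax collected from producers, supply shifts: Qs = 5(P − 27) − 26.
New equilibrium: buyers pay £80, producers receive £53, Q = 239. (Wedge: Pb − Ps = 27.)
Quantity falls by |ΔQ| = |299 − 239| = 60.
DWL = ½ · t · |ΔQ| = ½ · 27 · 60 = £810.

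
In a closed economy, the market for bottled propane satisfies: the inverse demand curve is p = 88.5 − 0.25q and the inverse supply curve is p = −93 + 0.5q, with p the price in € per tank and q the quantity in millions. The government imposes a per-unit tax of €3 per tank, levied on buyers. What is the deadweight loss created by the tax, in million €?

Deadweight loss = €6 million.

Inverting to q(p) form: qd = 354 − 4p; qs = 2p + 186.
Without the tax, 354 − 4p = 2p + 186 gives 6p = 168, so p* = €28 and q* = 242.
With the tax collected from buyers, demand (in seller-price terms) shifts: qd = 354 − 4(p + 3).
New equilibrium: buyers pay €29, suppliers receive €26, q = 238. (Wedge: pb − ps = 3.)
Quantity falls by |ΔQ| = |242 − 238| = 4.
DWL = ½ · t · |ΔQ| = ½ · 3 · 4 = €6.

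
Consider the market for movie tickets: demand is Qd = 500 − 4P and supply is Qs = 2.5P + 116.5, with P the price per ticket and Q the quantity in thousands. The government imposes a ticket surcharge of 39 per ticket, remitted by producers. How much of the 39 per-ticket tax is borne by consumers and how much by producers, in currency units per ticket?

Without the tax, 500 − 4P = 2.5P + 116.5 gives 6.5P = 383.5, so P* = 59 and Q* = 264.
With the tax collected from producers, supply shifts: Qs = 2.5(P − 39) + 116.5.
Solving gives Q = 204 with consumers paying 74 and producers receiving 35 (the 39 wedge).
Burden on consumers: 15; on producers: 24. (They sum to 39.)
The less price-elastic side of the market bears the larger share of a per-unit tax.

Consumers bear 15 per ticket; producers bear 24 per ticket.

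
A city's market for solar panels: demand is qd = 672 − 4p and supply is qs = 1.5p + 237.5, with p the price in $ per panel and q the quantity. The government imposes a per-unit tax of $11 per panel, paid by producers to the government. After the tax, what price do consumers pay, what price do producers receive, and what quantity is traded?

Consumers pay $82; producers receive $71; quantity = 344.

Before the tax: set 672 − 4p = 1.5p + 237.5 → p* = $79, q* = 356.
With the tax collected from producers, supply shifts: qs = 1.5(p − 11) + 237.5.
New equilibrium: consumers pay $82, producers receive $71, q = 344. (Wedge: pb − ps = 11.)
The less price-elastic side of the market bears the larger share of a per-unit tax.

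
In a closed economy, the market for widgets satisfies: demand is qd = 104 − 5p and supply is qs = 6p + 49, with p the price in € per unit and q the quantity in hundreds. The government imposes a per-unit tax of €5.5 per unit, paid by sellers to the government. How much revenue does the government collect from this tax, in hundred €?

Tax revenue = €352 hundred.

Without the tax, 104 − 5p = 6p + 49 gives 11p = 55, so p* = €5 and q* = 79.
With the tax collected from sellers, supply shifts: qs = 6(p − 5.5) + 49.
Solving gives q = 64 with consumers paying €8 and sellers receiving €2.5 (the €5.5 wedge).
Revenue = t · Q = 5.5 · 64 = €352.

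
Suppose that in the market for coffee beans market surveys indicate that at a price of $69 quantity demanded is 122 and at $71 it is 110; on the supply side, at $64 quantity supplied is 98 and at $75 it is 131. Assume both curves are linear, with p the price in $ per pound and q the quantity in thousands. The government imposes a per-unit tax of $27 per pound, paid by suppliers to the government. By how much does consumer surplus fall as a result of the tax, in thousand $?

Consumer surplus falls by $801 thousand.

Demand slope: (110 − 122)/(71 − 69) = -6, so qd = 536 − 6p.
Supply slope: (131 − 98)/(75 − 64) = 3, so qs = 3p − 94.
Without the tax, 536 − 6p = 3p − 94 gives 9p = 630, so p* = $70 and q* = 116.
With the tax collected from suppliers, supply shifts: qs = 3(p − 27) − 94.
New equilibrium: buyers pay $79, suppliers receive $52, q = 62. (Wedge: pb − ps = 27.)
ΔCS is the trapezoid between Q = 62 and Q = 116 of height $9: ½ · (116 + 62) · 9 = $801.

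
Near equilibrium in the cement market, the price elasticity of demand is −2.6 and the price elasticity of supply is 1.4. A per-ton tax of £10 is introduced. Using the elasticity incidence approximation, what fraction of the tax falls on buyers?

Buyers' share ≈ 0.35.

Incidence ratio: buyers' share ≈ εs / (εs + |εd|) = 1.4 / (1.4 + 2.6) = 0.35.
Supply is the less elastic side, so buyers bear the smaller share.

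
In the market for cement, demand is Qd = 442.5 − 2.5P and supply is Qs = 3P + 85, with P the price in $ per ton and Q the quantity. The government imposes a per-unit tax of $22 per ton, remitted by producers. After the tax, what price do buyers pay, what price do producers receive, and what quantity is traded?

Without the tax, 442.5 − 2.5P = 3P + 85 gives 5.5P = 357.5, so P* = $65 and Q* = 280.
With the tax collected from producers, supply shifts: Qs = 3(P − 22) + 85.
New equilibrium: buyers pay $77, producers receive $55, Q = 250. (Wedge: Pb − Ps = 22.)
The less price-elastic side of the market bears the larger share of a per-unit tax.

Buyers pay $77; producers receive $55; quantity = 250.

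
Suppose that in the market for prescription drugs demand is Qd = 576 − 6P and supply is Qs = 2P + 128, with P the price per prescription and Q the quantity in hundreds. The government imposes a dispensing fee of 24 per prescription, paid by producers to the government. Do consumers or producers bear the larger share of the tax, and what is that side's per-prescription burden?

Producers bear the larger share: 18 per prescription.

Without the tax, 576 − 6P = 2P + 128 gives 8P = 448, so P* = 56 and Q* = 240.
With the tax collected from producers, supply shifts: Qs = 2(P − 24) + 128.
Solving gives Q = 204 with consumers paying 62 and producers receiving 38 (the 24 wedge).
Per-prescription burden: consumers 6, producers 18.
Producers take the larger share because supply is less price-elastic here (demand slope 6 vs supply slope 2).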